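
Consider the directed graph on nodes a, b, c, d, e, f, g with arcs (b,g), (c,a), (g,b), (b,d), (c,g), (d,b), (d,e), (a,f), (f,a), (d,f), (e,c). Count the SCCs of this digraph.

2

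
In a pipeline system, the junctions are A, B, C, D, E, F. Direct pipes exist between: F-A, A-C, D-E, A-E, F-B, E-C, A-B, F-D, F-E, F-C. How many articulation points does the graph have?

0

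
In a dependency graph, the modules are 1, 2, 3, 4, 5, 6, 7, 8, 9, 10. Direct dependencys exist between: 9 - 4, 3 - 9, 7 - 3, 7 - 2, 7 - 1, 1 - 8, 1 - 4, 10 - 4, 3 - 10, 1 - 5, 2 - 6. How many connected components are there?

Starting from 1 we can reach 1, 2, 3, 4, 5, 6, 7, 8, 9, 10. That is one component of size 10.
Total: 1 component.

1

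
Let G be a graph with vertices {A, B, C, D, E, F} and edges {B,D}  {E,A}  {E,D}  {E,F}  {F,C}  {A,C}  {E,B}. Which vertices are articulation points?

Removing E increases the component count from 1 to 2, so E is a cut vertex.
By contrast removing F leaves 1 component; it is not a cut vertex. No other vertex is a cut vertex either.

E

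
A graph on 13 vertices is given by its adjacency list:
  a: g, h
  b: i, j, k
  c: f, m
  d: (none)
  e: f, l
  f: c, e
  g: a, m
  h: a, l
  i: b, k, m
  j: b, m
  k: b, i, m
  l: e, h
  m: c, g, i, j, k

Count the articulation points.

1

Removing m increases the component count from 2 to 3, so m is a cut vertex.
By contrast removing i leaves 2 components; it is not a cut vertex. No other vertex is a cut vertex either.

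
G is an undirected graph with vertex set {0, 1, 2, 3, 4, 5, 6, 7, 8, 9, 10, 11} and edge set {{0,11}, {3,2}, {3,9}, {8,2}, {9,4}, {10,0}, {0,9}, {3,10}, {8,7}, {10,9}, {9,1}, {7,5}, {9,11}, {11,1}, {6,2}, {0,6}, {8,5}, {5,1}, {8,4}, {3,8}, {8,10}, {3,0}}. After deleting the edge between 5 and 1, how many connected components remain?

5 and 1 are still connected via 5-8-3-9-1, so the component count stays at 1.

1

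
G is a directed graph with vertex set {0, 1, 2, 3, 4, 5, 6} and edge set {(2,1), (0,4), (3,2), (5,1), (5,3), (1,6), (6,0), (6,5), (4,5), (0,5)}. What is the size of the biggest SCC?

{0, 1, 2, 3, 4, 5, 6} are all mutually reachable — one SCC of size 7.
The largest has 7 vertices.

7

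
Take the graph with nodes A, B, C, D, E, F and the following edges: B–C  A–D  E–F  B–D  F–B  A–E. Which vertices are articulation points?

B

Removing B increases the component count from 1 to 2, so B is a cut vertex.
By contrast removing F leaves 1 component; it is not a cut vertex. No other vertex is a cut vertex either.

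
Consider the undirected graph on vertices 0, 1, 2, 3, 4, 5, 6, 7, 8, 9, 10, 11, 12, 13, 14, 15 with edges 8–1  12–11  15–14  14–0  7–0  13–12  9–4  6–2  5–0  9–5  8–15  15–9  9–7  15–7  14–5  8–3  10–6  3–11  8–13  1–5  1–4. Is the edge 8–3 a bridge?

No

After removing 8–3, the path 8-13-12-11-3 still connects them, so the edge is not a bridge.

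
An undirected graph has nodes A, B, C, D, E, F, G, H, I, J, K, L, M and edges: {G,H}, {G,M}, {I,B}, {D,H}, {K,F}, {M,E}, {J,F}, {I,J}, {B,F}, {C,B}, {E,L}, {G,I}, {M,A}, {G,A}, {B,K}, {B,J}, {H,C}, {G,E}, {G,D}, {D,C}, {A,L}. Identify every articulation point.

Removing G increases the component count from 1 to 2, so G is a cut vertex.
By contrast removing C leaves 1 component; it is not a cut vertex. No other vertex is a cut vertex either.

G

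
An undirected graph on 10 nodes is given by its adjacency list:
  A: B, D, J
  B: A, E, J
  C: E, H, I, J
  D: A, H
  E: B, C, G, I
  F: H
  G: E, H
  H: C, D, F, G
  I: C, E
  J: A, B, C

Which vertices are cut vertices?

H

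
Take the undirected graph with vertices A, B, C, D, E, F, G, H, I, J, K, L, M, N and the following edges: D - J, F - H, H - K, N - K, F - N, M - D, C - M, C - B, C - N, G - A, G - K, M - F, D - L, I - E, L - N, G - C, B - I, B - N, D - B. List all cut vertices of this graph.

Removing B increases the component count from 1 to 2, so B is a cut vertex.
Removing D increases the component count from 1 to 2, so D is a cut vertex.
Removing G increases the component count from 1 to 2, so G is a cut vertex.
Likewise I is a cut vertex.
By contrast removing F leaves 1 component; it is not a cut vertex. No other vertex is a cut vertex either.

B, D, G, I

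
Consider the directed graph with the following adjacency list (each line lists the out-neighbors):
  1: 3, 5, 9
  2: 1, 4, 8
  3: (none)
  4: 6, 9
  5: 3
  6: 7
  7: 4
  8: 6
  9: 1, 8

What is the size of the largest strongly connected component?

{1, 4, 6, 7, 8, 9} are all mutually reachable — one SCC of size 6.
{3} is an SCC by itself.
{5} is an SCC by itself.
{2} is an SCC by itself.
The largest has 6 vertices.

6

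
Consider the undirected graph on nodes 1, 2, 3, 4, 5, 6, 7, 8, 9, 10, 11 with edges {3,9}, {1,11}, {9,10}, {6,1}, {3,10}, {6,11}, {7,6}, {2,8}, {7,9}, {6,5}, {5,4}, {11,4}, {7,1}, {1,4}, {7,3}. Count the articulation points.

1

Removing 7 increases the component count from 2 to 3, so 7 is a cut vertex.
By contrast removing 6 leaves 2 components; it is not a cut vertex. No other vertex is a cut vertex either.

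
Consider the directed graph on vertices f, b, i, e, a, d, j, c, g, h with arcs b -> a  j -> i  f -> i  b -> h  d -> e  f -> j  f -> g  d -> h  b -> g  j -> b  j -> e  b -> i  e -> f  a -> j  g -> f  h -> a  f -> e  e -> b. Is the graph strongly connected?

No

There is no directed path from i to f, so the graph is not strongly connected.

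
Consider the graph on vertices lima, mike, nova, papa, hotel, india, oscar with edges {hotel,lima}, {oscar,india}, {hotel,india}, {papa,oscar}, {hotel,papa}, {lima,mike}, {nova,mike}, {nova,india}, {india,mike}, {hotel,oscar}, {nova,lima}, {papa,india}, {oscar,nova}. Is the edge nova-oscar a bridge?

After removing nova-oscar, the path nova-india-oscar still connects them, so the edge is not a bridge.

No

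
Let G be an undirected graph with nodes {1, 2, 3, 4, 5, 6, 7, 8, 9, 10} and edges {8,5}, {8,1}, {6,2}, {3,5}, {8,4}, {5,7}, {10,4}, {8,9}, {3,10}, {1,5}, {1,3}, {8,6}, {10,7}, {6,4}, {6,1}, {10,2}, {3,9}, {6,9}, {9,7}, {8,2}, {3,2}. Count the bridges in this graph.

0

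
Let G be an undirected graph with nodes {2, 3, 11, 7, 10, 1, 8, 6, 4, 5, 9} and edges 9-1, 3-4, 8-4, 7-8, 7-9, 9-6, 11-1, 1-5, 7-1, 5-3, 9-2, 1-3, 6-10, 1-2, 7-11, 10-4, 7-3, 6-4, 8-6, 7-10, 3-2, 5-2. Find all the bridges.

none

The edges on the cycle 1-5-2-1 are not bridges since each lies on that cycle.
Every edge lies on some cycle, so there are no bridges.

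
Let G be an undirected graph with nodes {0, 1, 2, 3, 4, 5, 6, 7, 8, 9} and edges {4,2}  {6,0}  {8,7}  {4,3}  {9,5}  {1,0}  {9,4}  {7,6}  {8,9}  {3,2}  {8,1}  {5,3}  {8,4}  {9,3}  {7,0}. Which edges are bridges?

none

The edges on the cycle 7-6-0-7 are not bridges since each lies on that cycle.
Every edge lies on some cycle, so there are no bridges.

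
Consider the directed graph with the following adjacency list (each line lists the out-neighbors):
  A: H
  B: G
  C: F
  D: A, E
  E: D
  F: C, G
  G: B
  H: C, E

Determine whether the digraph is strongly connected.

No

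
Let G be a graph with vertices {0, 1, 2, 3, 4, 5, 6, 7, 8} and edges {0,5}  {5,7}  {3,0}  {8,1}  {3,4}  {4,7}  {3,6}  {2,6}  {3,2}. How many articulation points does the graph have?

Removing 3 increases the component count from 2 to 3, so 3 is a cut vertex.
By contrast removing 4 leaves 2 components; it is not a cut vertex. No other vertex is a cut vertex either.

1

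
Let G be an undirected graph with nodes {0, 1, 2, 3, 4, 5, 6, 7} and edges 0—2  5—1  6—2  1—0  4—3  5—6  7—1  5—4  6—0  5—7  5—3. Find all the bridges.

none

The edges on the cycle 5-4-3-5 are not bridges since each lies on that cycle.
Every edge lies on some cycle, so there are no bridges.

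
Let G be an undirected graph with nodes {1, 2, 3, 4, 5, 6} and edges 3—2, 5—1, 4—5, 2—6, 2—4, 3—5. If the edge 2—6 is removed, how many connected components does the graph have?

2

Before removal there is 1 component.
2—6 is a bridge — removing it separates 2's side from 6's side.
After removal: 2 components.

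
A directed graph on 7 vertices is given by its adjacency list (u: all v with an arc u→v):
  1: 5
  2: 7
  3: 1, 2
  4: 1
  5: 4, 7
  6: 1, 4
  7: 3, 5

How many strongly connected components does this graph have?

2

{1, 2, 3, 4, 5, 7} are all mutually reachable — one SCC of size 6.
{6} is an SCC by itself.
That gives 2 strongly connected components.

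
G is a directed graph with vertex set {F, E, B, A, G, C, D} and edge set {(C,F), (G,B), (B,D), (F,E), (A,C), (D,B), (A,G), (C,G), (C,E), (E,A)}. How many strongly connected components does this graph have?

3

{A, C, E, F} are all mutually reachable — one SCC of size 4.
{B, D} are all mutually reachable — one SCC of size 2.
{G} is an SCC by itself.
That gives 3 strongly connected components.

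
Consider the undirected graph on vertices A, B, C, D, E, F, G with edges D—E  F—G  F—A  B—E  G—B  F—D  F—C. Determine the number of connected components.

1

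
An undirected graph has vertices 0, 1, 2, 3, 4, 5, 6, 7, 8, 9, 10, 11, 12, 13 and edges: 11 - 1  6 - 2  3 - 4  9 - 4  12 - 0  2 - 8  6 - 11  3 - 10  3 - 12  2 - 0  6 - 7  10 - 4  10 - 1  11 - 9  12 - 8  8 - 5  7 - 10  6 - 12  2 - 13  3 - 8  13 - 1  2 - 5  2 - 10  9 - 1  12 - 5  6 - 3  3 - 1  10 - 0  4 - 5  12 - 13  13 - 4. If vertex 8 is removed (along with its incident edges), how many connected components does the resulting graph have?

With 8 gone, the remaining components are: {0, 1, 2, 3, 4, 5, 6, 7, 9, 10, 11, 12, 13}.
That is 1 component.

1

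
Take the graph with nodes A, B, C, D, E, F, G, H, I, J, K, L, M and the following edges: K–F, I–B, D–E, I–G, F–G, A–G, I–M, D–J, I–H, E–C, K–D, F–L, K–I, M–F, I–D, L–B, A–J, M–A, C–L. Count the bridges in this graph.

1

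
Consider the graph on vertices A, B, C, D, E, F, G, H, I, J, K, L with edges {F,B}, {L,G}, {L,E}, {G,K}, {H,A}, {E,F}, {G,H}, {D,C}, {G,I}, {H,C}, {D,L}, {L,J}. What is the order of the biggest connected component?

12

Starting from A we can reach A, B, C, D, E, F, G, H, I, J, K, L. That is one component of size 12.
The largest has 12 vertices.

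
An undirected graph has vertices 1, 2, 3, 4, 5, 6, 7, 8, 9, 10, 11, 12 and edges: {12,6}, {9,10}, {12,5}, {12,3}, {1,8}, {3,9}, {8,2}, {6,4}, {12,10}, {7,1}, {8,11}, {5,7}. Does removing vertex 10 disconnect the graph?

No

Deleting 10 leaves 1 component (was 1) (its neighbors 9, 12 remain connected to each other), so 10 is not a cut vertex.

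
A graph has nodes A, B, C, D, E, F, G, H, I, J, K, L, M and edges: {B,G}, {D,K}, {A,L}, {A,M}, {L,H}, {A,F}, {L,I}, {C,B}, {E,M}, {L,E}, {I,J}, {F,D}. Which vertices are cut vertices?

Removing A increases the component count from 2 to 3, so A is a cut vertex.
Removing B increases the component count from 2 to 3, so B is a cut vertex.
Removing D increases the component count from 2 to 3, so D is a cut vertex.
Likewise F, I, L are cut vertices.
By contrast removing E leaves 2 components; it is not a cut vertex. No other vertex is a cut vertex either.

A, B, D, F, I, L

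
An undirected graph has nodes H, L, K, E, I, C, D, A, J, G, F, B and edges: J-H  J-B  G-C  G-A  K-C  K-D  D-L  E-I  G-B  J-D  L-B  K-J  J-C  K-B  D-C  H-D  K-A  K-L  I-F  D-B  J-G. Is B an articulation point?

Deleting B leaves 2 components (was 2), so B is not a cut vertex.

No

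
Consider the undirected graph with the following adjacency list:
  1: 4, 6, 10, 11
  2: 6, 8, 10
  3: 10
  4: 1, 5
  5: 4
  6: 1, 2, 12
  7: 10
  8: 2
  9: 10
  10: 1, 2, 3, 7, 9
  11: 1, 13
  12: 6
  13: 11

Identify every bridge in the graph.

1-11, 1-4, 10-3, 10-7, 10-9, 11-13, 12-6, 2-8, 4-5

The edges on the cycle 2-6-1-10-2 are not bridges since each lies on that cycle.
But removing 10-3 disconnects 10 from 3; removing 1-11 disconnects 1 from 11; removing 9-10 disconnects 9 from 10; removing 6-12 disconnects 6 from 12 — these are bridges.
In total 9 edges are bridges.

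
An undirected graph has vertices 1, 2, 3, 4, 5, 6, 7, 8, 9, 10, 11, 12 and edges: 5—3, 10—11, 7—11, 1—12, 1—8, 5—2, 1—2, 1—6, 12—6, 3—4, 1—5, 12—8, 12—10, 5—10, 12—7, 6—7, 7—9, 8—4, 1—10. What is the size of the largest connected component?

Starting from 1 we can reach 1, 2, 3, 4, 5, 6, 7, 8, 9, 10, 11, 12. That is one component of size 12.
The largest has 12 vertices.

12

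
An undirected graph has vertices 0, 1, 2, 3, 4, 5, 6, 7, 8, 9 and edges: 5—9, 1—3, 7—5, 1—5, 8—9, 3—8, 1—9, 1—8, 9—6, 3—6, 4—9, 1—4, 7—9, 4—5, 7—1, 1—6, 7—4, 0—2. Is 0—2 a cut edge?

Removing 0—2 leaves no path between 0 and 2: the component count goes from 2 to 3. So it is a bridge.

Yes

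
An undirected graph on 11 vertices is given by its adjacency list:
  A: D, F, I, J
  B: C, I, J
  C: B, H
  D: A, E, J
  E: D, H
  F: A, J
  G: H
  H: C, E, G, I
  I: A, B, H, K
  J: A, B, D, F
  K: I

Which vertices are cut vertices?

H, I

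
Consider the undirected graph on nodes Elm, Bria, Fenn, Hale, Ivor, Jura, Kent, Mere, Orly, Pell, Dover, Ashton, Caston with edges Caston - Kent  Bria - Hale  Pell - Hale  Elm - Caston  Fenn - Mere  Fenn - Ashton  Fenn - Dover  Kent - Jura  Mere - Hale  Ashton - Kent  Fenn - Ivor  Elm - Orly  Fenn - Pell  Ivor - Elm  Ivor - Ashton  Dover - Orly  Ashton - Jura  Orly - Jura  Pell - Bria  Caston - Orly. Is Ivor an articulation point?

No

Deleting Ivor leaves 1 component (was 1) (its neighbors Elm, Fenn, Ashton remain connected to each other), so Ivor is not a cut vertex.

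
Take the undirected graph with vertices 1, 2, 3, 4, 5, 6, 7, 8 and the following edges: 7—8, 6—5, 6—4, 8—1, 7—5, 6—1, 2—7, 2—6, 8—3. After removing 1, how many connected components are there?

With 1 gone, the remaining components are: {2, 3, 4, 5, 6, 7, 8}.
That is 1 component.

1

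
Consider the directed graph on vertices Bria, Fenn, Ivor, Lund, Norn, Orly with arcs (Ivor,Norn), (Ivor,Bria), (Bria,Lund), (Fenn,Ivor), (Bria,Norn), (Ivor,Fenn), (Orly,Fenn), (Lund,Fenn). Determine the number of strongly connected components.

{Bria, Fenn, Ivor, Lund} are all mutually reachable — one SCC of size 4.
{Orly} is an SCC by itself.
{Norn} is an SCC by itself.
That gives 3 strongly connected components.

3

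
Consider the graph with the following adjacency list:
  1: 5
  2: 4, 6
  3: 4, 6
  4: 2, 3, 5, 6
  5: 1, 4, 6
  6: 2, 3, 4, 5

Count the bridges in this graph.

The edges on the cycle 4-3-6-2-4 are not bridges since each lies on that cycle.
But removing 1-5 disconnects 1 from 5 — this is a bridge.

1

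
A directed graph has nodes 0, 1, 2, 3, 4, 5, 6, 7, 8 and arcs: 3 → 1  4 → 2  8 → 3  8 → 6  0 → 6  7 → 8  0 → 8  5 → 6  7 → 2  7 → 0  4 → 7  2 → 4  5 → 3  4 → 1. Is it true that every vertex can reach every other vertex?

There is no directed path from 3 to 6, so the graph is not strongly connected.

No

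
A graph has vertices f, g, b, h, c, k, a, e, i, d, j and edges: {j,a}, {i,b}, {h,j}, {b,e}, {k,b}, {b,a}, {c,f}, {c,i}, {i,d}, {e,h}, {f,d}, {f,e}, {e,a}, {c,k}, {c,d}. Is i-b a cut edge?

No

After removing i-b, the path i-c-k-b still connects them, so the edge is not a bridge.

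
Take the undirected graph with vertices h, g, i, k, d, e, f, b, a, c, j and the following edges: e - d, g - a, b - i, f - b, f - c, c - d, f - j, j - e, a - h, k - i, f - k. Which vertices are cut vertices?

a, f

Removing a increases the component count from 2 to 3, so a is a cut vertex.
Removing f increases the component count from 2 to 3, so f is a cut vertex.
By contrast removing k leaves 2 components; it is not a cut vertex. No other vertex is a cut vertex either.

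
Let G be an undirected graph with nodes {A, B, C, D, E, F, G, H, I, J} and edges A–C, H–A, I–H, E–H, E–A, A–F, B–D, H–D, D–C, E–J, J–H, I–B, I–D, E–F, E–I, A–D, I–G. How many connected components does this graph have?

1

Starting from A we can reach A, B, C, D, E, F, G, H, I, J. That is one component of size 10.
Total: 1 component.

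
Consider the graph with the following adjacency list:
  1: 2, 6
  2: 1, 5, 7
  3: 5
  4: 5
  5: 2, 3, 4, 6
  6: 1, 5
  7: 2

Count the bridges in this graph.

The edges on the cycle 2-5-6-1-2 are not bridges since each lies on that cycle.
But removing 5-4 disconnects 5 from 4; removing 5-3 disconnects 5 from 3; removing 2-7 disconnects 2 from 7 — these are bridges.
That makes 3 bridges.

3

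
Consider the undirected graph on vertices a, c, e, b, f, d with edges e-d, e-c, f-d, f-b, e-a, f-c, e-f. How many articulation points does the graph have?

2

Removing e increases the component count from 1 to 2, so e is a cut vertex.
Removing f increases the component count from 1 to 2, so f is a cut vertex.
By contrast removing d leaves 1 component; it is not a cut vertex. No other vertex is a cut vertex either.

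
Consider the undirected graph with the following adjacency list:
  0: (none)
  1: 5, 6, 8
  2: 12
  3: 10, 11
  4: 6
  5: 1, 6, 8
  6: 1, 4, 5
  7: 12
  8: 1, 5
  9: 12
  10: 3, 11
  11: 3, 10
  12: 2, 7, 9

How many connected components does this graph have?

0 is isolated — a component by itself.
Starting from 3 we can reach 3, 10, 11. That is one component of size 3.
Starting from 2 we can reach 2, 7, 9, 12. That is one component of size 4.
Starting from 1 we can reach 1, 4, 5, 6, 8. That is one component of size 5.
Total: 4 components.

4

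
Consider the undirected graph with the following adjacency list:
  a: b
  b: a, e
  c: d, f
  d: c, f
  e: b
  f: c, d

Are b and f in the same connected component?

No

The component containing b is {a, b, e}, and f is not in it.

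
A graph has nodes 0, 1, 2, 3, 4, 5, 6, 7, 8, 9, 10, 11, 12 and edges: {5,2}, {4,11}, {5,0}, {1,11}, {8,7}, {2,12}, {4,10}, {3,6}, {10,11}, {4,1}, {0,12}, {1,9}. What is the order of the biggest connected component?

5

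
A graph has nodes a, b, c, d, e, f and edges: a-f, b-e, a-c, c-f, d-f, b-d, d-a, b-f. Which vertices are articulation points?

Removing b increases the component count from 1 to 2, so b is a cut vertex.
By contrast removing e leaves 1 component; it is not a cut vertex. No other vertex is a cut vertex either.

b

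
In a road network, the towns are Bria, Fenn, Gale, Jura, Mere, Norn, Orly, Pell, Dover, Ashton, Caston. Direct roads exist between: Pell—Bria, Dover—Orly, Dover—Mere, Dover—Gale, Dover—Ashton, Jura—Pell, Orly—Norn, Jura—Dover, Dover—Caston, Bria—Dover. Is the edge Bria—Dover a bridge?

No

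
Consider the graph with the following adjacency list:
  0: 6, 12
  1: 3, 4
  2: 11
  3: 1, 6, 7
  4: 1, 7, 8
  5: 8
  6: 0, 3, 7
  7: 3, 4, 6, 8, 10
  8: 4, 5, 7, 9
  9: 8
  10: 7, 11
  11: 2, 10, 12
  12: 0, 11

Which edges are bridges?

11-2, 5-8, 8-9

The edges on the cycle 7-8-4-1-3-7 are not bridges since each lies on that cycle.
But removing 5-8 disconnects 5 from 8; removing 2-11 disconnects 2 from 11; removing 8-9 disconnects 8 from 9 — these are bridges.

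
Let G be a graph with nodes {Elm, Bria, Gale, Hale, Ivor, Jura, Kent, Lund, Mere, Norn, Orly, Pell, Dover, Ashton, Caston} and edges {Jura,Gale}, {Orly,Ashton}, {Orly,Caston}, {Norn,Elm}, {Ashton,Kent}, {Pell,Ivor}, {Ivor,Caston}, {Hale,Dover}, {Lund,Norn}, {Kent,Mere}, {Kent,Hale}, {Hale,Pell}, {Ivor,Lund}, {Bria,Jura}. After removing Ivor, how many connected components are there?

With Ivor gone, the remaining components are: {Bria, Gale, Jura}; {Elm, Lund, Norn}; {Hale, Kent, Mere, Orly, Pell, Dover, Ashton, Caston}.
That is 3 components.

3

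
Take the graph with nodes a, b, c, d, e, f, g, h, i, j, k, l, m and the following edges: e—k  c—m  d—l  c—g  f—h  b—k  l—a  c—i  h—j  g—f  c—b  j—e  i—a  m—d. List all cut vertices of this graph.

c

Removing c increases the component count from 1 to 2, so c is a cut vertex.
By contrast removing h leaves 1 component; it is not a cut vertex. No other vertex is a cut vertex either.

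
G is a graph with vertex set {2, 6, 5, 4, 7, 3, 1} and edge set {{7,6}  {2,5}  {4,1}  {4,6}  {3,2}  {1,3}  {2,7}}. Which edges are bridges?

2-5

The edges on the cycle 4-1-3-2-7-6-4 are not bridges since each lies on that cycle.
But removing 2—5 disconnects 2 from 5 — this is a bridge.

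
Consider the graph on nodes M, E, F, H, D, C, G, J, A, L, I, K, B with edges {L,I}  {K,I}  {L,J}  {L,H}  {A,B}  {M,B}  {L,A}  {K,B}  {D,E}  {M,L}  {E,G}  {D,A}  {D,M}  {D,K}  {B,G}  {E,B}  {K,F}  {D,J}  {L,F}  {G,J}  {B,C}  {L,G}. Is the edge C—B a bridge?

Removing C—B leaves no path between C and B: the component count goes from 1 to 2. So it is a bridge.

Yes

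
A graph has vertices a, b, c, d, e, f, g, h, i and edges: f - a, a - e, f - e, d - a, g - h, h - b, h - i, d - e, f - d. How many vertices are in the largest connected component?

c is isolated — a component by itself.
Starting from b we can reach b, g, h, i. That is one component of size 4.
Starting from a we can reach a, d, e, f. That is one component of size 4.
The largest has 4 vertices.

4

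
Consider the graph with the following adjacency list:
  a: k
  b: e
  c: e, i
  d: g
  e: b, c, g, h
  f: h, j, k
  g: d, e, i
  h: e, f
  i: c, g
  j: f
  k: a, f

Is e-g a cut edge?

No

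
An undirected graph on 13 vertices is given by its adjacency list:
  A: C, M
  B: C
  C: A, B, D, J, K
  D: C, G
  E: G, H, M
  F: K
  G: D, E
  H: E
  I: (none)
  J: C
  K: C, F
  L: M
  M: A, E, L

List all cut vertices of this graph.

C, E, K, M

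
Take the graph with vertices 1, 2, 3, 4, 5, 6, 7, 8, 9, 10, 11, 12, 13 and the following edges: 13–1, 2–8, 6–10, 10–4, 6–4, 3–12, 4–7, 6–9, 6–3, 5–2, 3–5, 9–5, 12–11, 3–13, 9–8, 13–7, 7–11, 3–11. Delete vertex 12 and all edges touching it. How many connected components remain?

With 12 gone, the remaining components are: {1, 2, 3, 4, 5, 6, 7, 8, 9, 10, 11, 13}.
That is 1 component.

1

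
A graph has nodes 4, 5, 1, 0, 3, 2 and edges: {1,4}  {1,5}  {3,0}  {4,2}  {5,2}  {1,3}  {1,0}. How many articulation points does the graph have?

1

Removing 1 increases the component count from 1 to 2, so 1 is a cut vertex.
By contrast removing 3 leaves 1 component; it is not a cut vertex. No other vertex is a cut vertex either.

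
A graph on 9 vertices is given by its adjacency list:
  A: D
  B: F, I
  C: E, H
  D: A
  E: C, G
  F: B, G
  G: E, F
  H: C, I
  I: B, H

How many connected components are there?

Starting from A we can reach A, D. That is one component of size 2.
Starting from B we can reach B, C, E, F, G, H, I. That is one component of size 7.
Total: 2 components.

2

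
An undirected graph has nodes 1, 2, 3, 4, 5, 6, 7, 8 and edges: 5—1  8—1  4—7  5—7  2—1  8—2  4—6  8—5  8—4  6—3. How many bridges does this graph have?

2

The edges on the cycle 8-4-7-5-8 are not bridges since each lies on that cycle.
But removing 4—6 disconnects 4 from 6; removing 3—6 disconnects 3 from 6 — these are bridges.
That makes 2 bridges.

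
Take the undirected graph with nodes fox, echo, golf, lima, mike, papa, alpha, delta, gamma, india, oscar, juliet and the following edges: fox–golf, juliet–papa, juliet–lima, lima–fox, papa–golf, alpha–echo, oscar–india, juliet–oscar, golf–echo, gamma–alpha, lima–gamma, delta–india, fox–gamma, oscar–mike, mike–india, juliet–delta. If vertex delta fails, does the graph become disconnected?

No

Deleting delta leaves 1 component (was 1) (its neighbors india, juliet remain connected to each other), so delta is not a cut vertex.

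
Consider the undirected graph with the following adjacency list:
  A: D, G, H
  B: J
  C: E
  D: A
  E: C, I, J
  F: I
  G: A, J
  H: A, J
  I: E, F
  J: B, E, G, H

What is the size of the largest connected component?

Starting from A we can reach A, B, C, D, E, F, G, H, I, J. That is one component of size 10.
The largest has 10 vertices.

10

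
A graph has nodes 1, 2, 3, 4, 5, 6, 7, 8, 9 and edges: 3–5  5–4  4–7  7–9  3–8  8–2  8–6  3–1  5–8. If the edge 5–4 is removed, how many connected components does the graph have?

2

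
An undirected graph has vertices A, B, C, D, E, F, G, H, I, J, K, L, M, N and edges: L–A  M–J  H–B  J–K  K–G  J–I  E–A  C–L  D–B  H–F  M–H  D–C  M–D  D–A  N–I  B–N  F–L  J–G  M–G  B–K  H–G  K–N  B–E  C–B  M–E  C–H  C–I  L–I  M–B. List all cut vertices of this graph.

Removing B, for instance, still leaves 1 component. No single vertex removal increases the component count — the graph has no articulation points.

none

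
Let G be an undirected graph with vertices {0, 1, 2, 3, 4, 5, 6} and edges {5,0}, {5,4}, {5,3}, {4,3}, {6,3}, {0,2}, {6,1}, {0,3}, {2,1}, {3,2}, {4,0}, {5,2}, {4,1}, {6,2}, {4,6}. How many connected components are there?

1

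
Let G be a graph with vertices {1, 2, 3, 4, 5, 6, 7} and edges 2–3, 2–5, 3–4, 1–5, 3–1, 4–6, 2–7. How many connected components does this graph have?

Starting from 1 we can reach 1, 2, 3, 4, 5, 6, 7. That is one component of size 7.
Total: 1 component.

1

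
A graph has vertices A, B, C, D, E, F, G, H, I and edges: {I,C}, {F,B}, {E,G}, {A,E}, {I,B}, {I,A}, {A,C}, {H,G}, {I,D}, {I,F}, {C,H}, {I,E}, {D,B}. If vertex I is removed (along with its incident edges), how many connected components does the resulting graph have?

2

With I gone, the remaining components are: {B, D, F}; {A, C, E, G, H}.
That is 2 components.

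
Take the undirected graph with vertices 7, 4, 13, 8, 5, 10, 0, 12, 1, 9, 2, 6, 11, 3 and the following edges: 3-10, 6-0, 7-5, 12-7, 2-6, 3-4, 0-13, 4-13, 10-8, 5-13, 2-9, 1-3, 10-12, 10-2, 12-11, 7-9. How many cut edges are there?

3

The edges on the cycle 3-10-2-6-0-13-4-3 are not bridges since each lies on that cycle.
But removing 10-8 disconnects 10 from 8; removing 11-12 disconnects 11 from 12; removing 1-3 disconnects 1 from 3 — these are bridges.
That makes 3 bridges.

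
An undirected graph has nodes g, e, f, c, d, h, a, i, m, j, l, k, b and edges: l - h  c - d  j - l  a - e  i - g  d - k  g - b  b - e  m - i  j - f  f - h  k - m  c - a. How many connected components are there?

2

Starting from f we can reach f, h, j, l. That is one component of size 4.
Starting from a we can reach a, b, c, d, e, g, i, k, m. That is one component of size 9.
Total: 2 components.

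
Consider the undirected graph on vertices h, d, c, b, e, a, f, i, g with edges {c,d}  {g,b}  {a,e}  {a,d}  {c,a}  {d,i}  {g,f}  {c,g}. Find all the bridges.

a-e, b-g, c-g, d-i, f-g

The edges on the cycle c-a-d-c are not bridges since each lies on that cycle.
But removing a–e disconnects a from e; removing g–b disconnects g from b; removing c–g disconnects c from g; removing g–f disconnects g from f — these are bridges.
In total 5 edges are bridges.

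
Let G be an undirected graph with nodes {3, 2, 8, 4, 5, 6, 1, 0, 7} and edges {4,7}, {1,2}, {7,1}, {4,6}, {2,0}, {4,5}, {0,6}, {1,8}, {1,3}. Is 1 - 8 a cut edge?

Removing 1 - 8 leaves no path between 1 and 8: the component count goes from 1 to 2. So it is a bridge.

Yes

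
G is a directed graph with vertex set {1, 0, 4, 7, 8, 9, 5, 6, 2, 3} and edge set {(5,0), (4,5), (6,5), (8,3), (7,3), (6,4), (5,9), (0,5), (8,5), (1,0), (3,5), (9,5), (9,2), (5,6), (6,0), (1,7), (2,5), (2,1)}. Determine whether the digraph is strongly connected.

No

There is no directed path from 7 to 8, so the graph is not strongly connected.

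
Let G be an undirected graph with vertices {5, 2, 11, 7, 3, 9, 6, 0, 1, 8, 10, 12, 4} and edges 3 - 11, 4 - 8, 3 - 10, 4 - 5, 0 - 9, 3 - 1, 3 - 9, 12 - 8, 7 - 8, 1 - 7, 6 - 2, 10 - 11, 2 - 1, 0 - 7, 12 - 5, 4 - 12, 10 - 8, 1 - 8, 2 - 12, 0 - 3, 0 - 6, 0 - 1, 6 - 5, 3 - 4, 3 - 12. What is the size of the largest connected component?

Starting from 0 we can reach 0, 1, 2, 3, 4, 5, 6, 7, 8, 9, 10, 11, 12. That is one component of size 13.
The largest has 13 vertices.

13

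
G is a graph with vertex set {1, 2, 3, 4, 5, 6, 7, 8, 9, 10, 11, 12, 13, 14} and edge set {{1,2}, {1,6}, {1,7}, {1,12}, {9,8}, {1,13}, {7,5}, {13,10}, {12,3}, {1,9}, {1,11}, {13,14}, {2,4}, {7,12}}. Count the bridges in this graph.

The edges on the cycle 1-7-12-1 are not bridges since each lies on that cycle.
But removing 14-13 disconnects 14 from 13; removing 7-5 disconnects 7 from 5; removing 1-9 disconnects 1 from 9; removing 12-3 disconnects 12 from 3 — these are bridges.
In total 11 edges are bridges.

11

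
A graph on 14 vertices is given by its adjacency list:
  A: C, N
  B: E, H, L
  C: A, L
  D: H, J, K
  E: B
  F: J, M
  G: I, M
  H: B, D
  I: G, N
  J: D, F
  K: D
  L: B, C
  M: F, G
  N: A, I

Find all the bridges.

The edges on the cycle B-L-C-A-N-I-G-M-F-J-D-H-B are not bridges since each lies on that cycle.
But removing B-E disconnects B from E; removing D-K disconnects D from K — these are bridges.

B-E, D-K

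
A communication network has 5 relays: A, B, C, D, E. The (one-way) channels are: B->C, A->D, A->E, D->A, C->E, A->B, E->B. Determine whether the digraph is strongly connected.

No

There is no directed path from C to D, so the graph is not strongly connected.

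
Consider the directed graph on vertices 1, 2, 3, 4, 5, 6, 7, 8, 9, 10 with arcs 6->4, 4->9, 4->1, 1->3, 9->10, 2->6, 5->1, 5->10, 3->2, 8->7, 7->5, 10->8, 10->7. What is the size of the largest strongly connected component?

10

{1, 2, 3, 4, 5, 6, 7, 8, 9, 10} are all mutually reachable — one SCC of size 10.
The largest has 10 vertices.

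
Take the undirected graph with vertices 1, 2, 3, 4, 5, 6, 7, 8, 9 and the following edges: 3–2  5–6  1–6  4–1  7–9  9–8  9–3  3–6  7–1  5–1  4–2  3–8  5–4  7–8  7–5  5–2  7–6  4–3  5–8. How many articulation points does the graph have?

0

Removing 1, for instance, still leaves 1 component. No single vertex removal increases the component count — the graph has no articulation points.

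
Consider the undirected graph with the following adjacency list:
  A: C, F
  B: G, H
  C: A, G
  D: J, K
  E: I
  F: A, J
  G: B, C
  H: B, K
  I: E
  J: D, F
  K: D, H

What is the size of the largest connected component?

Starting from E we can reach E, I. That is one component of size 2.
Starting from A we can reach A, B, C, D, F, G, H, J, K. That is one component of size 9.
The largest has 9 vertices.

9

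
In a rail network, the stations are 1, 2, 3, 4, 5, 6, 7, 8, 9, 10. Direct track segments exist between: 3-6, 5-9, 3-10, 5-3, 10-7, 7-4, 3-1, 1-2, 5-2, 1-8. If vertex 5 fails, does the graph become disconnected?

Deleting 5 raises the number of components from 1 to 2, so 5 is a cut vertex.

Yes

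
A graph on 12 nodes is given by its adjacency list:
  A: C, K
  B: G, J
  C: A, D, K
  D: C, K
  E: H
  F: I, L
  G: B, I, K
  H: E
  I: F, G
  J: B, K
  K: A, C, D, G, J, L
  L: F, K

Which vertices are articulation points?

Removing K increases the component count from 2 to 3, so K is a cut vertex.
By contrast removing F leaves 2 components; it is not a cut vertex. No other vertex is a cut vertex either.

K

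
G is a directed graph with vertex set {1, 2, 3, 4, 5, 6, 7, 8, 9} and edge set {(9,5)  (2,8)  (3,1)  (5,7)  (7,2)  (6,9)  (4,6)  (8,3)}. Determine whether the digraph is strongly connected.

There is no directed path from 6 to 4, so the graph is not strongly connected.

No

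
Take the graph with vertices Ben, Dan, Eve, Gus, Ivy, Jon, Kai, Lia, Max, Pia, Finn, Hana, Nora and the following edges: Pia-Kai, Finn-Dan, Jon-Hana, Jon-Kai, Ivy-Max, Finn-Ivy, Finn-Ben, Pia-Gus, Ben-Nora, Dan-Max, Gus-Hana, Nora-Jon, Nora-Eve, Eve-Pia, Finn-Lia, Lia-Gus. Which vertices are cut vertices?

Finn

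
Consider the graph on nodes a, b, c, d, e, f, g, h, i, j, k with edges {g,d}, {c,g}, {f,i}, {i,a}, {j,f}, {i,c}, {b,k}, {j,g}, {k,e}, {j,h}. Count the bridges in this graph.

5

The edges on the cycle j-f-i-c-g-j are not bridges since each lies on that cycle.
But removing k - e disconnects k from e; removing i - a disconnects i from a; removing b - k disconnects b from k; removing g - d disconnects g from d — these are bridges.
In total 5 edges are bridges.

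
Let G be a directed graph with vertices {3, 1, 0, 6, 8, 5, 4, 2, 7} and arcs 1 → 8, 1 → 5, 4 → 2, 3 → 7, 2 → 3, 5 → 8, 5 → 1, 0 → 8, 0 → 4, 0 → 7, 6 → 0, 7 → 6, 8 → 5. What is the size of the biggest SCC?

6

{0, 2, 3, 4, 6, 7} are all mutually reachable — one SCC of size 6.
{1, 5, 8} are all mutually reachable — one SCC of size 3.
The largest has 6 vertices.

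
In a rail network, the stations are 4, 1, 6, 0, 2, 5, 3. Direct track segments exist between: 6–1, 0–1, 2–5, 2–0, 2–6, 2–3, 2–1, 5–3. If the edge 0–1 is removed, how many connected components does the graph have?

2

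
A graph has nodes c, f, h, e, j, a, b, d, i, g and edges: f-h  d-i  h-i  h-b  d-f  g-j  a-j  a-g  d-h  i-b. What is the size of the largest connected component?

5

c is isolated — a component by itself.
e is isolated — a component by itself.
Starting from a we can reach a, g, j. That is one component of size 3.
Starting from b we can reach b, d, f, h, i. That is one component of size 5.
The largest has 5 vertices.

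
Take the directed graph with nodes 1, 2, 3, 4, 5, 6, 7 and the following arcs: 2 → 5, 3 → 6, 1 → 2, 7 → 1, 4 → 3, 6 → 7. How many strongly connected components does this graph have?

{6} is an SCC by itself.
{7} is an SCC by itself.
{5} is an SCC by itself.
{3} is an SCC by itself.
{1} is an SCC by itself.
(and 2 more singleton SCCs)
That gives 7 strongly connected components.

7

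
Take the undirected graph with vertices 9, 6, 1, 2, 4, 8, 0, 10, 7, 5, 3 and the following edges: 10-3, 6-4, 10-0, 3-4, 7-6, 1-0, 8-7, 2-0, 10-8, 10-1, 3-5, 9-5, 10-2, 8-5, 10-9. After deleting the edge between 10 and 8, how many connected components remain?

1

10 and 8 are still connected via 10-9-5-8, so the component count stays at 1.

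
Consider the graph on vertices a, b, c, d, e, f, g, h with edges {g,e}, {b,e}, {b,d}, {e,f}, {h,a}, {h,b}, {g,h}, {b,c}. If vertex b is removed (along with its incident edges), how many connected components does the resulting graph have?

With b gone, the remaining components are: {c}; {d}; {a, e, f, g, h}.
That is 3 components.

3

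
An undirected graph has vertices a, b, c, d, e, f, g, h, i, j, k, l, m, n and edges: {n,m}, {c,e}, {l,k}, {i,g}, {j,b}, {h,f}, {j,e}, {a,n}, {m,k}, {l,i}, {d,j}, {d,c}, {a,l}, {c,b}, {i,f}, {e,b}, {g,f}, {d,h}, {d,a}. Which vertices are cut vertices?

Removing d increases the component count from 1 to 2, so d is a cut vertex.
By contrast removing k leaves 1 component; it is not a cut vertex. No other vertex is a cut vertex either.

d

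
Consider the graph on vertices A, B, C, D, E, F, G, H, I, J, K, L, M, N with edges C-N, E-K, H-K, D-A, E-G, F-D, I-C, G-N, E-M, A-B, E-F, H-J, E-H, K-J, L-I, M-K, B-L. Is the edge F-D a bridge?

No

After removing F-D, the path F-E-G-N-C-I-L-B-A-D still connects them, so the edge is not a bridge.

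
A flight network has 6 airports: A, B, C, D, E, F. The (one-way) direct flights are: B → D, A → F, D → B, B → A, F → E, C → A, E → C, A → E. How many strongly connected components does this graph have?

2

{A, C, E, F} are all mutually reachable — one SCC of size 4.
{B, D} are all mutually reachable — one SCC of size 2.
That gives 2 strongly connected components.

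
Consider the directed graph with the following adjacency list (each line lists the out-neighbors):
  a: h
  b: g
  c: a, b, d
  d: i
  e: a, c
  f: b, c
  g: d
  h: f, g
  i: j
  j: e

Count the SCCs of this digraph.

{a, b, c, d, e, f, g, h, i, j} are all mutually reachable — one SCC of size 10.
That gives 1 strongly connected component.

1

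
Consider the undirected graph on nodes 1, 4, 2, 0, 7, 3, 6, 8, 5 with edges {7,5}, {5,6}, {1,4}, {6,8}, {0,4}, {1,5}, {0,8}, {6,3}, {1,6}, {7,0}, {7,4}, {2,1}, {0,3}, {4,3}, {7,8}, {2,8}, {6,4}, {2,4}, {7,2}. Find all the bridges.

none

The edges on the cycle 7-2-1-4-7 are not bridges since each lies on that cycle.
Every edge lies on some cycle, so there are no bridges.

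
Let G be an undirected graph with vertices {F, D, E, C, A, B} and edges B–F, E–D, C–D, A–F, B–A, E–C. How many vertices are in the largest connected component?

Starting from C we can reach C, D, E. That is one component of size 3.
Starting from A we can reach A, B, F. That is one component of size 3.
The largest has 3 vertices.

3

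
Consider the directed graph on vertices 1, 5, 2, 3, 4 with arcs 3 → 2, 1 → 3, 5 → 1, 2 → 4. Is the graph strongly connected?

No

There is no directed path from 4 to 5, so the graph is not strongly connected.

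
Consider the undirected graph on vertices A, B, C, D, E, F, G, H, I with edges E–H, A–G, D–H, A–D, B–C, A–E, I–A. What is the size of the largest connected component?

6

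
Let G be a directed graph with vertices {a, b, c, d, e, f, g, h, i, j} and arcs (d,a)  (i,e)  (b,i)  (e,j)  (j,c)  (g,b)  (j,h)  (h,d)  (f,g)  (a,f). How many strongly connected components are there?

{a, b, d, e, f, g, h, i, j} are all mutually reachable — one SCC of size 9.
{c} is an SCC by itself.
That gives 2 strongly connected components.

2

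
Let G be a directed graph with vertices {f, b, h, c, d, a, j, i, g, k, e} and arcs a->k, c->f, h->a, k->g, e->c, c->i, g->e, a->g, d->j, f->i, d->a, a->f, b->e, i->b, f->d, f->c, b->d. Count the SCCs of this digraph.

3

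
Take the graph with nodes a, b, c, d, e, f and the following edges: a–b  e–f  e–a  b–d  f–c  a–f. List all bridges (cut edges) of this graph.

a-b, b-d, c-f

The edges on the cycle e-a-f-e are not bridges since each lies on that cycle.
But removing f–c disconnects f from c; removing a–b disconnects a from b; removing b–d disconnects b from d — these are bridges.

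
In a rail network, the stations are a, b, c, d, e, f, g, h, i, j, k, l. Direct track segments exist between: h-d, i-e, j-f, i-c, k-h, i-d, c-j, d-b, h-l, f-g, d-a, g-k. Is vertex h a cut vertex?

Deleting h raises the number of components from 1 to 2, so h is a cut vertex.

Yes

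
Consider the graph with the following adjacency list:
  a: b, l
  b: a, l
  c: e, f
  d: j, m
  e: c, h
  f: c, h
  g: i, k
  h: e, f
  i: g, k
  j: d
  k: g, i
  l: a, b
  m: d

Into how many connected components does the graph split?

4

Starting from d we can reach d, j, m. That is one component of size 3.
Starting from a we can reach a, b, l. That is one component of size 3.
Starting from g we can reach g, i, k. That is one component of size 3.
Starting from c we can reach c, e, f, h. That is one component of size 4.
Total: 4 components.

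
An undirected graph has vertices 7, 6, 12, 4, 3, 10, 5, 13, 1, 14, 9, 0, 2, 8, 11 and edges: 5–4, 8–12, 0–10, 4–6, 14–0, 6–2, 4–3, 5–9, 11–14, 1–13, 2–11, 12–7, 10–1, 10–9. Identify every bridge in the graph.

1-10, 1-13, 12-7, 12-8, 3-4

The edges on the cycle 5-4-6-2-11-14-0-10-9-5 are not bridges since each lies on that cycle.
But removing 1–13 disconnects 1 from 13; removing 4–3 disconnects 4 from 3; removing 12–7 disconnects 12 from 7; removing 1–10 disconnects 1 from 10 — these are bridges.
In total 5 edges are bridges.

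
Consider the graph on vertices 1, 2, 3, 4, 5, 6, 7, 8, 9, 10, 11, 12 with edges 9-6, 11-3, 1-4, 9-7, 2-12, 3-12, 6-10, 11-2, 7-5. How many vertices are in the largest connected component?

5

8 is isolated — a component by itself.
Starting from 1 we can reach 1, 4. That is one component of size 2.
Starting from 2 we can reach 2, 3, 11, 12. That is one component of size 4.
Starting from 5 we can reach 5, 6, 7, 9, 10. That is one component of size 5.
The largest has 5 vertices.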